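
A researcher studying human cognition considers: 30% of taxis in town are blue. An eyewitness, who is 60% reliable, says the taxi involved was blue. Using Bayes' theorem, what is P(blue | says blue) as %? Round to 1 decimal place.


P(blue | says blue) = P(says blue | blue)*P(blue) / [P(says blue | blue)*P(blue) + P(says blue | not blue)*P(not blue)]
Numerator = 0.6 * 0.3 = 0.18
False identification = 0.4 * 0.7 = 0.28
P = 0.18 / (0.18 + 0.28)
= 0.18 / 0.46
As percentage = 39.1


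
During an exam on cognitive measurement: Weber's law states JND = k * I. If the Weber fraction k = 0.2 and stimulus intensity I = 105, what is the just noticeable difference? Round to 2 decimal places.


JND = k * I
JND = 0.2 * 105
= 21.00


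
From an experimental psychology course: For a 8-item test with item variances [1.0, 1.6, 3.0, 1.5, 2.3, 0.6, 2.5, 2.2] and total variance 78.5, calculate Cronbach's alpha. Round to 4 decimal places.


alpha = (k/(k-1)) * (1 - sum(s_i^2)/s_total^2)
sum(item variances) = 14.7
k/(k-1) = 8/7 = 1.142857
1 - 14.7/78.5 = 1 - 0.187261 = 0.812739
alpha = 1.142857 * 0.812739
= 0.9288


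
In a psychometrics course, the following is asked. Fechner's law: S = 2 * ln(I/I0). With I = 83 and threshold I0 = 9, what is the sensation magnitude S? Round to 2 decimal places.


S = 2 * ln(83/9)
I/I0 = 9.222222
ln(9.222222) = 2.2216
S = 2 * 2.2216
= 4.44


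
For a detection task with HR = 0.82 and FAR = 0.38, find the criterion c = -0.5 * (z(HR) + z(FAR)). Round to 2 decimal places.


c = -0.5 * (z(HR) + z(FAR))
z(0.82) = 0.9154
z(0.38) = -0.3055
c = -0.5 * (0.9154 + -0.3055)
= -0.5 * 0.6099
= -0.30


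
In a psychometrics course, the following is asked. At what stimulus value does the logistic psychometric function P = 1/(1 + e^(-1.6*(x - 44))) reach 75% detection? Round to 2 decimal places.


At P = 0.75: 0.75 = 1/(1 + e^(-k*(x-x0)))
Solving: e^(-k*(x-x0)) = 1/3
x = x0 + ln(3)/k
ln(3) = 1.0986
x = 44 + 1.0986/1.6
= 44 + 0.6866
= 44.69


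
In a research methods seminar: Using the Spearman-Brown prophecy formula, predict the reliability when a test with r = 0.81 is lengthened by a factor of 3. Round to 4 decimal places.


r_new = n*r / (1 + (n-1)*r)
Numerator = 3 * 0.81 = 2.43
Denominator = 1 + 2 * 0.81 = 2.62
r_new = 2.43 / 2.62
= 0.9275


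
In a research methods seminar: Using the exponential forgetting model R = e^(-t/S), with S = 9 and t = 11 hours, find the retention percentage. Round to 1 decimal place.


R = e^(-t/S)
-t/S = -11/9 = -1.222222
R = e^(-1.222222) = 0.294575
Percentage = 0.294575 * 100
= 29.5


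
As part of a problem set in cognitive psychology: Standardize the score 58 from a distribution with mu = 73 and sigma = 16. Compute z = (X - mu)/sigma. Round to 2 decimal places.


z = (X - mu) / sigma
= (58 - 73) / 16
= -15 / 16
= -0.94


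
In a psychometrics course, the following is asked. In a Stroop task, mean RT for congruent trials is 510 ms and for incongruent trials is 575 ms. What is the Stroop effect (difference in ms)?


Stroop effect = RT(incongruent) - RT(congruent)
= 575 - 510
= 65 ms


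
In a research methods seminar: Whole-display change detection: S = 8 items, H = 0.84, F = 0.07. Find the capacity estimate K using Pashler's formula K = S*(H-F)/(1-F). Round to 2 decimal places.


K = S * (H - F) / (1 - F)
H - F = 0.77
1 - F = 0.93
K = 8 * 0.77 / 0.93
= 6.62


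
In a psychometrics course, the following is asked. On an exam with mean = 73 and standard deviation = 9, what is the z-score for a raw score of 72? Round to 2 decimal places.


z = (X - mu) / sigma
= (72 - 73) / 9
= -1 / 9
= -0.11


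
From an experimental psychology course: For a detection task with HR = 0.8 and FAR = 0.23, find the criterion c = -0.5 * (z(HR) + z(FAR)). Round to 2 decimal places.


c = -0.5 * (z(HR) + z(FAR))
z(0.8) = 0.8416
z(0.23) = -0.7388
c = -0.5 * (0.8416 + -0.7388)
= -0.5 * 0.1028
= -0.05


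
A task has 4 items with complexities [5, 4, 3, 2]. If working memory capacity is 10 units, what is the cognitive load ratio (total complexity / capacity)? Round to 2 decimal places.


Total complexity = 5 + 4 + 3 + 2 = 14
Load = total / capacity = 14 / 10
= 1.40


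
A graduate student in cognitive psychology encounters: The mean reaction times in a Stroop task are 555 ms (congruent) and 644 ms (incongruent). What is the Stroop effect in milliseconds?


Stroop effect = RT(incongruent) - RT(congruent)
= 644 - 555
= 89 ms


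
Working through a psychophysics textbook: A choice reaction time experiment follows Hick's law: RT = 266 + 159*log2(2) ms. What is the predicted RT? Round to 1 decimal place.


RT = 266 + 159 * log2(2)
log2(2) = 1.0
RT = 266 + 159 * 1.0
= 266 + 159.0
= 425.0 ms


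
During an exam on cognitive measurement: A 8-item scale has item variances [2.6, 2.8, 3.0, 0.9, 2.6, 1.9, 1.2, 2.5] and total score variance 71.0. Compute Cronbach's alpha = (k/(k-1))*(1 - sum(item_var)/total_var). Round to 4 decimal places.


alpha = (k/(k-1)) * (1 - sum(s_i^2)/s_total^2)
sum(item variances) = 17.5
k/(k-1) = 8/7 = 1.142857
1 - 17.5/71.0 = 1 - 0.246479 = 0.753521
alpha = 1.142857 * 0.753521
= 0.8612


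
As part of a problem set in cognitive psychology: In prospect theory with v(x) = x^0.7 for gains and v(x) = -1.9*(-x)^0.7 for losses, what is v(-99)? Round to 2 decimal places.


Since x = -99 < 0, use v(x) = -lambda*(-x)^alpha
(-x) = 99
99^0.7 = 24.9428
v(-99) = -1.9 * 24.9428
= -47.39


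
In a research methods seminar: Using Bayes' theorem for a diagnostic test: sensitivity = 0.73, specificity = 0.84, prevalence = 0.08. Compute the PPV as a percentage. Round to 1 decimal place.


PPV = (sens * prev) / (sens * prev + (1-spec) * (1-prev))
Numerator = 0.73 * 0.08 = 0.0584
P(positive and no disease) = (1 - spec) * (1 - prev) = (1 - 0.84) * (1 - 0.08) = 0.1472
Denominator = 0.0584 + 0.1472 = 0.2056
PPV = 0.0584 / 0.2056 = 0.284047
As percentage = 28.4


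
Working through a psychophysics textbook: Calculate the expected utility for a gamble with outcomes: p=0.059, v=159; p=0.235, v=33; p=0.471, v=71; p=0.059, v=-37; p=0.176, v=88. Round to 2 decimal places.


EU = sum(p_i * v_i)
0.059 * 159 = 9.381
0.235 * 33 = 7.755
0.471 * 71 = 33.441
0.059 * -37 = -2.183
0.176 * 88 = 15.488
EU = 9.381 + 7.755 + 33.441 + -2.183 + 15.488
= 63.88


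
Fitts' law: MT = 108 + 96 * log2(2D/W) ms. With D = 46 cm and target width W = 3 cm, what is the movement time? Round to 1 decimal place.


MT = 108 + 96 * log2(2*46/3)
2D/W = 30.666667
log2(30.666667) = 4.9386
MT = 108 + 96 * 4.9386
= 582.1 ms


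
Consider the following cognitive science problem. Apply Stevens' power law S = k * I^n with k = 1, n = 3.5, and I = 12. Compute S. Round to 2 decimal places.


S = 1 * 12^3.5
12^3.5 = 5985.9676
S = 1 * 5985.9676
= 5985.97


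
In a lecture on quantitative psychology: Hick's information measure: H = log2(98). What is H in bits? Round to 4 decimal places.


H = log2(n)
H = log2(98)
= 6.6147


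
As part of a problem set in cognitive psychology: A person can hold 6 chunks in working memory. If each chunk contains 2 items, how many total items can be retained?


Total items = chunks * items_per_chunk
= 6 * 2
= 12


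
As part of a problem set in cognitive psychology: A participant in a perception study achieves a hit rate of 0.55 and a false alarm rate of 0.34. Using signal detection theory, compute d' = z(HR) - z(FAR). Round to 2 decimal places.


d' = z(HR) - z(FAR)
z(0.55) = 0.1257
z(0.34) = -0.4125
d' = 0.1257 - -0.4125
= 0.54


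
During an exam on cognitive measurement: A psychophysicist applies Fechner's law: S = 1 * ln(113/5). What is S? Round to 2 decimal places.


S = 1 * ln(113/5)
I/I0 = 22.6
ln(22.6) = 3.1179
S = 1 * 3.1179
= 3.12


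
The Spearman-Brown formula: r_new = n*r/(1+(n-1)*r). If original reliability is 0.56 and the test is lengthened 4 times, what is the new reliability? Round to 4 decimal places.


r_new = n*r / (1 + (n-1)*r)
Numerator = 4 * 0.56 = 2.24
Denominator = 1 + 3 * 0.56 = 2.68
r_new = 2.24 / 2.68
= 0.8358


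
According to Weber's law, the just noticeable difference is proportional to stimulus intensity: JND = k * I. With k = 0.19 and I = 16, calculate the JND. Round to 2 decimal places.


JND = k * I
JND = 0.19 * 16
= 3.04


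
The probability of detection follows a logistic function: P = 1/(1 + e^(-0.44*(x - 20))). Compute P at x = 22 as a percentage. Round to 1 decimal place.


P(x) = 1/(1 + e^(-0.44*(22 - 20)))
Exponent = -0.44 * 2 = -0.88
e^(-0.88) = 0.414783
P = 1/(1 + 0.414783) = 0.706822
Percentage = 70.7


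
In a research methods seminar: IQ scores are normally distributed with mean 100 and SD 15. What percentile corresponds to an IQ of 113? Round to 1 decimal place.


z = (IQ - mean) / SD
z = (113 - 100) / 15 = 0.8667
Percentile = Phi(0.8667) * 100
Phi(0.8667) = 0.806947
= 80.7


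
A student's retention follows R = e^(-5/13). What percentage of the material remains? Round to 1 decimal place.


R = e^(-t/S)
-t/S = -5/13 = -0.384615
R = e^(-0.384615) = 0.680713
Percentage = 0.680713 * 100
= 68.1


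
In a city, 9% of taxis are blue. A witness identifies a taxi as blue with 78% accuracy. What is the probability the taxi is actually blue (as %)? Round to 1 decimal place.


P(blue | says blue) = P(says blue | blue)*P(blue) / [P(says blue | blue)*P(blue) + P(says blue | not blue)*P(not blue)]
Numerator = 0.78 * 0.09 = 0.0702
False identification = 0.22 * 0.91 = 0.2002
P = 0.0702 / (0.0702 + 0.2002)
= 0.0702 / 0.2704
As percentage = 26.0


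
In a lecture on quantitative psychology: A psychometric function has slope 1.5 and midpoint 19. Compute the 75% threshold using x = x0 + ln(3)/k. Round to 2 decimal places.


At P = 0.75: 0.75 = 1/(1 + e^(-k*(x-x0)))
Solving: e^(-k*(x-x0)) = 1/3
x = x0 + ln(3)/k
ln(3) = 1.0986
x = 19 + 1.0986/1.5
= 19 + 0.7324
= 19.73


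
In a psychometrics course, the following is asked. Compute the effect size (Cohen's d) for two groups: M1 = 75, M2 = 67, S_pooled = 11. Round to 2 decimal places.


Cohen's d = (M1 - M2) / S_pooled
= (75 - 67) / 11
= 8 / 11
= 0.73


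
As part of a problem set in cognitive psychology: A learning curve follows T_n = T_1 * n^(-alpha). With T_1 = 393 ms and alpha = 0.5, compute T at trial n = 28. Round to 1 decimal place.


T_n = 393 * 28^(-0.5)
28^(-0.5) = 0.188982
T_n = 393 * 0.188982
= 74.3 ms


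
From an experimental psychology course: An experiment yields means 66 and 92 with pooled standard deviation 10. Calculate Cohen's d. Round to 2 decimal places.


Cohen's d = (M1 - M2) / S_pooled
= (66 - 92) / 10
= -26 / 10
= -2.60


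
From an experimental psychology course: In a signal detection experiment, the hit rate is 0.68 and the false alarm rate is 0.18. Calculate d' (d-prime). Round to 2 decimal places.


d' = z(HR) - z(FAR)
z(0.68) = 0.4677
z(0.18) = -0.9154
d' = 0.4677 - -0.9154
= 1.38


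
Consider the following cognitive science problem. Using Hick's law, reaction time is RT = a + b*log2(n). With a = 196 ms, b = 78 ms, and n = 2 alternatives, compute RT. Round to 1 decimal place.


RT = 196 + 78 * log2(2)
log2(2) = 1.0
RT = 196 + 78 * 1.0
= 196 + 78.0
= 274.0 ms


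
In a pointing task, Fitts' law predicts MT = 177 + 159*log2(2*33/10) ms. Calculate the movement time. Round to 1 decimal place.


MT = 177 + 159 * log2(2*33/10)
2D/W = 6.6
log2(6.6) = 2.7225
MT = 177 + 159 * 2.7225
= 609.9 ms


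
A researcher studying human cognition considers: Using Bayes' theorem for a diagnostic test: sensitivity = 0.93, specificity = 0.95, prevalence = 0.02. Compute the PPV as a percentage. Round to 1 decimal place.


PPV = (sens * prev) / (sens * prev + (1-spec) * (1-prev))
Numerator = 0.93 * 0.02 = 0.0186
P(positive and no disease) = (1 - spec) * (1 - prev) = (1 - 0.95) * (1 - 0.02) = 0.049
Denominator = 0.0186 + 0.049 = 0.0676
PPV = 0.0186 / 0.0676 = 0.275148
As percentage = 27.5


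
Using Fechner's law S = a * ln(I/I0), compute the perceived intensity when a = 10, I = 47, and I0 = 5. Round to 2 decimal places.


S = 10 * ln(47/5)
I/I0 = 9.4
ln(9.4) = 2.2407
S = 10 * 2.2407
= 22.41


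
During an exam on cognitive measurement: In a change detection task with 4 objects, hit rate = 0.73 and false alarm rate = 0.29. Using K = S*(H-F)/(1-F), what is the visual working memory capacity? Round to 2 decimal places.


K = S * (H - F) / (1 - F)
H - F = 0.44
1 - F = 0.71
K = 4 * 0.44 / 0.71
= 2.48


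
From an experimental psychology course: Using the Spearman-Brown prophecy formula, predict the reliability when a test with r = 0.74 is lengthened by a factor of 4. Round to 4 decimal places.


r_new = n*r / (1 + (n-1)*r)
Numerator = 4 * 0.74 = 2.96
Denominator = 1 + 3 * 0.74 = 3.22
r_new = 2.96 / 3.22
= 0.9193


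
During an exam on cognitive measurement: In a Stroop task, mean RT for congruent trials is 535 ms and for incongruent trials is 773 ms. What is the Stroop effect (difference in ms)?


Stroop effect = RT(incongruent) - RT(congruent)
= 773 - 535
= 238 ms


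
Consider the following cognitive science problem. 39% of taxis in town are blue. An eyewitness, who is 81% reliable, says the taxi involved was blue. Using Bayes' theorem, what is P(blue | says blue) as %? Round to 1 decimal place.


P(blue | says blue) = P(says blue | blue)*P(blue) / [P(says blue | blue)*P(blue) + P(says blue | not blue)*P(not blue)]
Numerator = 0.81 * 0.39 = 0.3159
False identification = 0.19 * 0.61 = 0.1159
P = 0.3159 / (0.3159 + 0.1159)
= 0.3159 / 0.4318
As percentage = 73.2


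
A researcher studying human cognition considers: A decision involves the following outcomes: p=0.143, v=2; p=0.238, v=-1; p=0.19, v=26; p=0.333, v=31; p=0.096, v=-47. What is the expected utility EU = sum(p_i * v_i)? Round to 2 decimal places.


EU = sum(p_i * v_i)
0.143 * 2 = 0.286
0.238 * -1 = -0.238
0.19 * 26 = 4.94
0.333 * 31 = 10.323
0.096 * -47 = -4.512
EU = 0.286 + -0.238 + 4.94 + 10.323 + -4.512
= 10.80


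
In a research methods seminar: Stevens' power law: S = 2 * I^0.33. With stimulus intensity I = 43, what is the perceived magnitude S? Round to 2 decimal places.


S = 2 * 43^0.33
43^0.33 = 3.4597
S = 2 * 3.4597
= 6.92


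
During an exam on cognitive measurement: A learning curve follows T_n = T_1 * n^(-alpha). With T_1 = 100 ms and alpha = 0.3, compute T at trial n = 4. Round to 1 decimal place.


T_n = 100 * 4^(-0.3)
4^(-0.3) = 0.659754
T_n = 100 * 0.659754
= 66.0 ms


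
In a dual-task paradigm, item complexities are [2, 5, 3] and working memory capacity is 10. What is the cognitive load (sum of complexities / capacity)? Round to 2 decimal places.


Total complexity = 2 + 5 + 3 = 10
Load = total / capacity = 10 / 10
= 1.00


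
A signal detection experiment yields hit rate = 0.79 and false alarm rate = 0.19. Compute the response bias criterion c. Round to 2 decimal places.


c = -0.5 * (z(HR) + z(FAR))
z(0.79) = 0.8064
z(0.19) = -0.8779
c = -0.5 * (0.8064 + -0.8779)
= -0.5 * -0.0715
= 0.04


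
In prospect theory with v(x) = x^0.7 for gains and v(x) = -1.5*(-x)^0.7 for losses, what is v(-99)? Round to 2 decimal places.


Since x = -99 < 0, use v(x) = -lambda*(-x)^alpha
(-x) = 99
99^0.7 = 24.9428
v(-99) = -1.5 * 24.9428
= -37.41


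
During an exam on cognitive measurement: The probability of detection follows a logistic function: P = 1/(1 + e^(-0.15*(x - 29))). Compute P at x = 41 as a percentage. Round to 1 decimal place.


P(x) = 1/(1 + e^(-0.15*(41 - 29)))
Exponent = -0.15 * 12 = -1.8
e^(-1.8) = 0.165299
P = 1/(1 + 0.165299) = 0.858149
Percentage = 85.8


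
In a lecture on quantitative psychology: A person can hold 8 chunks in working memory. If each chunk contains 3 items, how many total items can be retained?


Total items = chunks * items_per_chunk
= 8 * 3
= 24


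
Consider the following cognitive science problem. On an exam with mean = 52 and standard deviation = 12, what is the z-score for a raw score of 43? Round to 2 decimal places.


z = (X - mu) / sigma
= (43 - 52) / 12
= -9 / 12
= -0.75


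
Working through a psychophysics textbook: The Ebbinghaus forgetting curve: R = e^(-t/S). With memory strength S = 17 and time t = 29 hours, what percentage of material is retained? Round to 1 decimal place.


R = e^(-t/S)
-t/S = -29/17 = -1.705882
R = e^(-1.705882) = 0.181612
Percentage = 0.181612 * 100
= 18.2


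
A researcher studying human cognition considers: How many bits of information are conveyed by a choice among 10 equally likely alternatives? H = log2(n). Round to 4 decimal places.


H = log2(n)
H = log2(10)
= 3.3219


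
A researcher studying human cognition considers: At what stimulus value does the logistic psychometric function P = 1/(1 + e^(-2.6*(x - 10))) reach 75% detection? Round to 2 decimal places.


At P = 0.75: 0.75 = 1/(1 + e^(-k*(x-x0)))
Solving: e^(-k*(x-x0)) = 1/3
x = x0 + ln(3)/k
ln(3) = 1.0986
x = 10 + 1.0986/2.6
= 10 + 0.4225
= 10.42


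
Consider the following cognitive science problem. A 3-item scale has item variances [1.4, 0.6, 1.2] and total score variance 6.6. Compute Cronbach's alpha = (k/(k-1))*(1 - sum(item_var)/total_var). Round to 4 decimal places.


alpha = (k/(k-1)) * (1 - sum(s_i^2)/s_total^2)
sum(item variances) = 3.2
k/(k-1) = 3/2 = 1.5
1 - 3.2/6.6 = 1 - 0.484848 = 0.515152
alpha = 1.5 * 0.515152
= 0.7727


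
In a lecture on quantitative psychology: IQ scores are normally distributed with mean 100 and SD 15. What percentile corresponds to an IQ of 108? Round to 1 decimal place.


z = (IQ - mean) / SD
z = (108 - 100) / 15 = 0.5333
Percentile = Phi(0.5333) * 100
Phi(0.5333) = 0.703087
= 70.3


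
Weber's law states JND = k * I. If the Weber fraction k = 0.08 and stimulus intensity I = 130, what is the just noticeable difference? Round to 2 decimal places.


JND = k * I
JND = 0.08 * 130
= 10.40


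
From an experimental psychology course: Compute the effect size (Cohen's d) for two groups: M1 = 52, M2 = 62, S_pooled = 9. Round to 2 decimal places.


Cohen's d = (M1 - M2) / S_pooled
= (52 - 62) / 9
= -10 / 9
= -1.11


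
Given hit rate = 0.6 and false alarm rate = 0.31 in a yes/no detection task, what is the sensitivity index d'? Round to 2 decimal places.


d' = z(HR) - z(FAR)
z(0.6) = 0.2533
z(0.31) = -0.4959
d' = 0.2533 - -0.4959
= 0.75


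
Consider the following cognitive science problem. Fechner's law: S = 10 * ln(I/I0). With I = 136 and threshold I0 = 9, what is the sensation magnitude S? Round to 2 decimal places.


S = 10 * ln(136/9)
I/I0 = 15.111111
ln(15.111111) = 2.7154
S = 10 * 2.7154
= 27.15


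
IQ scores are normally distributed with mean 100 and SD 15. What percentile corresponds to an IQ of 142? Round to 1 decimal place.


z = (IQ - mean) / SD
z = (142 - 100) / 15 = 2.8
Percentile = Phi(2.8) * 100
Phi(2.8) = 0.997445
= 99.7


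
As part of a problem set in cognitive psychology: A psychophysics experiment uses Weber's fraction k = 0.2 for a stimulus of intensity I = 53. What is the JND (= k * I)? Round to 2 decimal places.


JND = k * I
JND = 0.2 * 53
= 10.60


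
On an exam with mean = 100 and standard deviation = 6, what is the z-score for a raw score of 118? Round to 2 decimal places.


z = (X - mu) / sigma
= (118 - 100) / 6
= 18 / 6
= 3.00


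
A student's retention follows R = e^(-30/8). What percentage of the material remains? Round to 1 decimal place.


R = e^(-t/S)
-t/S = -30/8 = -3.75
R = e^(-3.75) = 0.023518
Percentage = 0.023518 * 100
= 2.4


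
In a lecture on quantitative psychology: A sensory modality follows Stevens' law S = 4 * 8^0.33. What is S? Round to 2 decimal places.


S = 4 * 8^0.33
8^0.33 = 1.9862
S = 4 * 1.9862
= 7.94


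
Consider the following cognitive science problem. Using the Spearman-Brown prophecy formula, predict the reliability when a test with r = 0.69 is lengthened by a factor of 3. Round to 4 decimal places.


r_new = n*r / (1 + (n-1)*r)
Numerator = 3 * 0.69 = 2.07
Denominator = 1 + 2 * 0.69 = 2.38
r_new = 2.07 / 2.38
= 0.8697


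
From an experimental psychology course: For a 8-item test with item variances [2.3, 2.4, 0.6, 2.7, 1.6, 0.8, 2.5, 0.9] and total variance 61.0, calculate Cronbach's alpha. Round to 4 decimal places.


alpha = (k/(k-1)) * (1 - sum(s_i^2)/s_total^2)
sum(item variances) = 13.8
k/(k-1) = 8/7 = 1.142857
1 - 13.8/61.0 = 1 - 0.22623 = 0.77377
alpha = 1.142857 * 0.77377
= 0.8843


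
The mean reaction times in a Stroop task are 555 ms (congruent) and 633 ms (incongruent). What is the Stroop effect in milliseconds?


Stroop effect = RT(incongruent) - RT(congruent)
= 633 - 555
= 78 ms


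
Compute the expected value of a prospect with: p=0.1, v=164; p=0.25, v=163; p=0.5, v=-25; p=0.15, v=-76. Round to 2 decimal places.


EU = sum(p_i * v_i)
0.1 * 164 = 16.4
0.25 * 163 = 40.75
0.5 * -25 = -12.5
0.15 * -76 = -11.4
EU = 16.4 + 40.75 + -12.5 + -11.4
= 33.25


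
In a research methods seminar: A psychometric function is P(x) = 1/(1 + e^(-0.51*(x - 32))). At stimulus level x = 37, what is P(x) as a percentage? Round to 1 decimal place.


P(x) = 1/(1 + e^(-0.51*(37 - 32)))
Exponent = -0.51 * 5 = -2.55
e^(-2.55) = 0.078082
P = 1/(1 + 0.078082) = 0.927573
Percentage = 92.8


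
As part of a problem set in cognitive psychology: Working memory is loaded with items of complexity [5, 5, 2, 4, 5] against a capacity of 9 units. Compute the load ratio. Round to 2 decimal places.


Total complexity = 5 + 5 + 2 + 4 + 5 = 21
Load = total / capacity = 21 / 9
= 2.33


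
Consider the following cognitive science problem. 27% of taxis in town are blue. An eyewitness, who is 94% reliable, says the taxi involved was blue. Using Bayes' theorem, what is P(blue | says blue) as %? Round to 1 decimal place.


P(blue | says blue) = P(says blue | blue)*P(blue) / [P(says blue | blue)*P(blue) + P(says blue | not blue)*P(not blue)]
Numerator = 0.94 * 0.27 = 0.2538
False identification = 0.06 * 0.73 = 0.0438
P = 0.2538 / (0.2538 + 0.0438)
= 0.2538 / 0.2976
As percentage = 85.3


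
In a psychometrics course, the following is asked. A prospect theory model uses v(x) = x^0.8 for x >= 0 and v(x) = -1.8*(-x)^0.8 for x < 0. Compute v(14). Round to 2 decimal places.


Since x = 14 >= 0, use v(x) = x^0.8
14^0.8 = 8.2585
v(14) = 8.26


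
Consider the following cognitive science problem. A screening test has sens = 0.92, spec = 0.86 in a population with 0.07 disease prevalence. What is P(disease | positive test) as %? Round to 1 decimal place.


PPV = (sens * prev) / (sens * prev + (1-spec) * (1-prev))
Numerator = 0.92 * 0.07 = 0.0644
P(positive and no disease) = (1 - spec) * (1 - prev) = (1 - 0.86) * (1 - 0.07) = 0.1302
Denominator = 0.0644 + 0.1302 = 0.1946
PPV = 0.0644 / 0.1946 = 0.330935
As percentage = 33.1


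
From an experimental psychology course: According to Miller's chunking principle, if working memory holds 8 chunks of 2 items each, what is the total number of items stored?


Total items = chunks * items_per_chunk
= 8 * 2
= 16


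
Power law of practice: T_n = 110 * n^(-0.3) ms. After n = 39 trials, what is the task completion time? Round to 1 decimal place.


T_n = 110 * 39^(-0.3)
39^(-0.3) = 0.333181
T_n = 110 * 0.333181
= 36.6 ms


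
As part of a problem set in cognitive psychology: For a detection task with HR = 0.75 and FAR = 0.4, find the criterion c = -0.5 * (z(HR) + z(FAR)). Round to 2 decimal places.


c = -0.5 * (z(HR) + z(FAR))
z(0.75) = 0.6745
z(0.4) = -0.2533
c = -0.5 * (0.6745 + -0.2533)
= -0.5 * 0.4212
= -0.21


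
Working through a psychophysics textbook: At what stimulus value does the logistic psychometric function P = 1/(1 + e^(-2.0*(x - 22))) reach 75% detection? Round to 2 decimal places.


At P = 0.75: 0.75 = 1/(1 + e^(-k*(x-x0)))
Solving: e^(-k*(x-x0)) = 1/3
x = x0 + ln(3)/k
ln(3) = 1.0986
x = 22 + 1.0986/2.0
= 22 + 0.5493
= 22.55


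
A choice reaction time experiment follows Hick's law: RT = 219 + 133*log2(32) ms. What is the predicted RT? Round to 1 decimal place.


RT = 219 + 133 * log2(32)
log2(32) = 5.0
RT = 219 + 133 * 5.0
= 219 + 665.0
= 884.0 ms


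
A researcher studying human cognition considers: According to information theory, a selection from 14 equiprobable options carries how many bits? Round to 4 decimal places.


H = log2(n)
H = log2(14)
= 3.8074


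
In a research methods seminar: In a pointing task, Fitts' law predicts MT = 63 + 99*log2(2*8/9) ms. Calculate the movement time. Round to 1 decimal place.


MT = 63 + 99 * log2(2*8/9)
2D/W = 1.777778
log2(1.777778) = 0.8301
MT = 63 + 99 * 0.8301
= 145.2 ms


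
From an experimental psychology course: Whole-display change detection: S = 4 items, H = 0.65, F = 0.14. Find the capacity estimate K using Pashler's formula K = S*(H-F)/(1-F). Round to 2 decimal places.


K = S * (H - F) / (1 - F)
H - F = 0.51
1 - F = 0.86
K = 4 * 0.51 / 0.86
= 2.37


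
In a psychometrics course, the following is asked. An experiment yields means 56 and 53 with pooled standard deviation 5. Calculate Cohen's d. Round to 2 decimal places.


Cohen's d = (M1 - M2) / S_pooled
= (56 - 53) / 5
= 3 / 5
= 0.60


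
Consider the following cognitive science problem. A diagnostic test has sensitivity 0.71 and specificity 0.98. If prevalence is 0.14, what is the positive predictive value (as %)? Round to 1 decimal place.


PPV = (sens * prev) / (sens * prev + (1-spec) * (1-prev))
Numerator = 0.71 * 0.14 = 0.0994
P(positive and no disease) = (1 - spec) * (1 - prev) = (1 - 0.98) * (1 - 0.14) = 0.0172
Denominator = 0.0994 + 0.0172 = 0.1166
PPV = 0.0994 / 0.1166 = 0.852487
As percentage = 85.2


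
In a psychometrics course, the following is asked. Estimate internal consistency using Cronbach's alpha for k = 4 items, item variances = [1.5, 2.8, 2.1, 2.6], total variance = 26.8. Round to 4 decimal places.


alpha = (k/(k-1)) * (1 - sum(s_i^2)/s_total^2)
sum(item variances) = 9.0
k/(k-1) = 4/3 = 1.333333
1 - 9.0/26.8 = 1 - 0.335821 = 0.664179
alpha = 1.333333 * 0.664179
= 0.8856


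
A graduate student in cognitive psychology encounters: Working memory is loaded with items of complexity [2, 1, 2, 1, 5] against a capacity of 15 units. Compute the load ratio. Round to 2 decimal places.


Total complexity = 2 + 1 + 2 + 1 + 5 = 11
Load = total / capacity = 11 / 15
= 0.73


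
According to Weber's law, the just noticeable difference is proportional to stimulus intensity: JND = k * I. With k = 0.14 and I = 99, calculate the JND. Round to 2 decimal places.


JND = k * I
JND = 0.14 * 99
= 13.86


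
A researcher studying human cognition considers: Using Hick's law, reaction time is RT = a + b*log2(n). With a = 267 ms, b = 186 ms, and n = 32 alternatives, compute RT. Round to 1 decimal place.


RT = 267 + 186 * log2(32)
log2(32) = 5.0
RT = 267 + 186 * 5.0
= 267 + 930.0
= 1197.0 ms


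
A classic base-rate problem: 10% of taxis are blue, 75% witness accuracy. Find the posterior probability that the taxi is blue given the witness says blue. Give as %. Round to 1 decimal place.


P(blue | says blue) = P(says blue | blue)*P(blue) / [P(says blue | blue)*P(blue) + P(says blue | not blue)*P(not blue)]
Numerator = 0.75 * 0.1 = 0.075
False identification = 0.25 * 0.9 = 0.225
P = 0.075 / (0.075 + 0.225)
= 0.075 / 0.3
As percentage = 25.0


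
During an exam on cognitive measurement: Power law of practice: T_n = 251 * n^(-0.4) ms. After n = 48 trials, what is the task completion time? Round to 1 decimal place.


T_n = 251 * 48^(-0.4)
48^(-0.4) = 0.212571
T_n = 251 * 0.212571
= 53.4 ms


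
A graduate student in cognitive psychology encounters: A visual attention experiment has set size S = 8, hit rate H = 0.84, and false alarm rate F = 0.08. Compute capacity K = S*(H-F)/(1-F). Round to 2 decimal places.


K = S * (H - F) / (1 - F)
H - F = 0.76
1 - F = 0.92
K = 8 * 0.76 / 0.92
= 6.61


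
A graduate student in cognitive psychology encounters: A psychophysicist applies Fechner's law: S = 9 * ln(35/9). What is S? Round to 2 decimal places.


S = 9 * ln(35/9)
I/I0 = 3.888889
ln(3.888889) = 1.3581
S = 9 * 1.3581
= 12.22


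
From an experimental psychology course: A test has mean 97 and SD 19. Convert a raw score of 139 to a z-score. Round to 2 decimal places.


z = (X - mu) / sigma
= (139 - 97) / 19
= 42 / 19
= 2.21


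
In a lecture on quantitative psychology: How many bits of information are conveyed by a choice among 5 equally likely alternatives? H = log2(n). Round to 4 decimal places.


H = log2(n)
H = log2(5)
= 2.3219


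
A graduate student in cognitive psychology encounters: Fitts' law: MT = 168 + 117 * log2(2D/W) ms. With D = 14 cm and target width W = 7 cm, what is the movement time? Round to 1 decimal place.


MT = 168 + 117 * log2(2*14/7)
2D/W = 4.0
log2(4.0) = 2.0
MT = 168 + 117 * 2.0
= 402.0 ms


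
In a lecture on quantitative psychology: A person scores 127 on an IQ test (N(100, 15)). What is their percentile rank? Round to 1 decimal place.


z = (IQ - mean) / SD
z = (127 - 100) / 15 = 1.8
Percentile = Phi(1.8) * 100
Phi(1.8) = 0.96407
= 96.4


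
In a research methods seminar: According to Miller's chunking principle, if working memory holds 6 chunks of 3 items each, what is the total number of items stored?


Total items = chunks * items_per_chunk
= 6 * 3
= 18


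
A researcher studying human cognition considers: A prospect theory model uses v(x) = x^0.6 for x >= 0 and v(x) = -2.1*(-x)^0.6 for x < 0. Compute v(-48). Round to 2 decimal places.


Since x = -48 < 0, use v(x) = -lambda*(-x)^alpha
(-x) = 48
48^0.6 = 10.2034
v(-48) = -2.1 * 10.2034
= -21.43


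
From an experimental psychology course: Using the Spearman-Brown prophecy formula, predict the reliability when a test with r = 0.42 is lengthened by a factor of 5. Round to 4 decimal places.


r_new = n*r / (1 + (n-1)*r)
Numerator = 5 * 0.42 = 2.1
Denominator = 1 + 4 * 0.42 = 2.68
r_new = 2.1 / 2.68
= 0.7836


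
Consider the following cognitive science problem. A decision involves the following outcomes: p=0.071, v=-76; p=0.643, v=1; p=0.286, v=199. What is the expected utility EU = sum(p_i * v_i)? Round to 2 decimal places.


EU = sum(p_i * v_i)
0.071 * -76 = -5.396
0.643 * 1 = 0.643
0.286 * 199 = 56.914
EU = -5.396 + 0.643 + 56.914
= 52.16


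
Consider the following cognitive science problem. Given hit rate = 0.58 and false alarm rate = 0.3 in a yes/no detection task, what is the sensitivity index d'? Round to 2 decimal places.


d' = z(HR) - z(FAR)
z(0.58) = 0.2019
z(0.3) = -0.5244
d' = 0.2019 - -0.5244
= 0.73


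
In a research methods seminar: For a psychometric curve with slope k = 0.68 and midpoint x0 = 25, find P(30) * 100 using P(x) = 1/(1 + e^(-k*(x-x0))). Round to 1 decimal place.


P(x) = 1/(1 + e^(-0.68*(30 - 25)))
Exponent = -0.68 * 5 = -3.4
e^(-3.4) = 0.033373
P = 1/(1 + 0.033373) = 0.967705
Percentage = 96.8


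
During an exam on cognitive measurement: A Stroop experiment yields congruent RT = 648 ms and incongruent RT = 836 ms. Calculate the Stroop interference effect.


Stroop effect = RT(incongruent) - RT(congruent)
= 836 - 648
= 188 ms


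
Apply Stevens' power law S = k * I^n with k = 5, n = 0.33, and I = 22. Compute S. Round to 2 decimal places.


S = 5 * 22^0.33
22^0.33 = 2.7733
S = 5 * 2.7733
= 13.87


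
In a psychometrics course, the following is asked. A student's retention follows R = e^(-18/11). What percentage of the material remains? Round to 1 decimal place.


R = e^(-t/S)
-t/S = -18/11 = -1.636364
R = e^(-1.636364) = 0.194687
Percentage = 0.194687 * 100
= 19.5


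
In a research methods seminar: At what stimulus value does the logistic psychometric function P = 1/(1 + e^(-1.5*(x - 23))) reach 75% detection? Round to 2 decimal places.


At P = 0.75: 0.75 = 1/(1 + e^(-k*(x-x0)))
Solving: e^(-k*(x-x0)) = 1/3
x = x0 + ln(3)/k
ln(3) = 1.0986
x = 23 + 1.0986/1.5
= 23 + 0.7324
= 23.73


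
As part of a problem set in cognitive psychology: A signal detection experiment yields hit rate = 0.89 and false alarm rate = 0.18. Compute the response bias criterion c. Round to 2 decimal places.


c = -0.5 * (z(HR) + z(FAR))
z(0.89) = 1.2265
z(0.18) = -0.9154
c = -0.5 * (1.2265 + -0.9154)
= -0.5 * 0.3111
= -0.16


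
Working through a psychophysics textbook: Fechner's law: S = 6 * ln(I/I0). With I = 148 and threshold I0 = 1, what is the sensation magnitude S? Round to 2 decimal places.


S = 6 * ln(148/1)
I/I0 = 148.0
ln(148.0) = 4.9972
S = 6 * 4.9972
= 29.98


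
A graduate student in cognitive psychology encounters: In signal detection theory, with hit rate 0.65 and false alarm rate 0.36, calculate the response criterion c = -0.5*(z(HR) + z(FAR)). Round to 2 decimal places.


c = -0.5 * (z(HR) + z(FAR))
z(0.65) = 0.3853
z(0.36) = -0.3585
c = -0.5 * (0.3853 + -0.3585)
= -0.5 * 0.0268
= -0.01


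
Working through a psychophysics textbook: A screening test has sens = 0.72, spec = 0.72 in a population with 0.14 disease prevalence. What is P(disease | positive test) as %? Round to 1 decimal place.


PPV = (sens * prev) / (sens * prev + (1-spec) * (1-prev))
Numerator = 0.72 * 0.14 = 0.1008
P(positive and no disease) = (1 - spec) * (1 - prev) = (1 - 0.72) * (1 - 0.14) = 0.2408
Denominator = 0.1008 + 0.2408 = 0.3416
PPV = 0.1008 / 0.3416 = 0.295082
As percentage = 29.5


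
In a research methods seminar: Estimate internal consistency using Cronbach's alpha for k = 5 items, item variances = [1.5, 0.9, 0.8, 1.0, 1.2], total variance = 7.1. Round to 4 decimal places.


alpha = (k/(k-1)) * (1 - sum(s_i^2)/s_total^2)
sum(item variances) = 5.4
k/(k-1) = 5/4 = 1.25
1 - 5.4/7.1 = 1 - 0.760563 = 0.239437
alpha = 1.25 * 0.239437
= 0.2993


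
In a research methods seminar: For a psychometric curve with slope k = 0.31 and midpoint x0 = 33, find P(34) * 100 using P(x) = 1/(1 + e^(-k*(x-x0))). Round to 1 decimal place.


P(x) = 1/(1 + e^(-0.31*(34 - 33)))
Exponent = -0.31 * 1 = -0.31
e^(-0.31) = 0.733447
P = 1/(1 + 0.733447) = 0.576885
Percentage = 57.7


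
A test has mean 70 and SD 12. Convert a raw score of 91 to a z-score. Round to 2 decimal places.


z = (X - mu) / sigma
= (91 - 70) / 12
= 21 / 12
= 1.75


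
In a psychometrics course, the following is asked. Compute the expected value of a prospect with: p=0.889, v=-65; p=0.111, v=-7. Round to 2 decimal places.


EU = sum(p_i * v_i)
0.889 * -65 = -57.785
0.111 * -7 = -0.777
EU = -57.785 + -0.777
= -58.56


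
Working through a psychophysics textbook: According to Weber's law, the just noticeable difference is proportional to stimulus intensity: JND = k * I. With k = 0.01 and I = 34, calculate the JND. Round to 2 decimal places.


JND = k * I
JND = 0.01 * 34
= 0.34


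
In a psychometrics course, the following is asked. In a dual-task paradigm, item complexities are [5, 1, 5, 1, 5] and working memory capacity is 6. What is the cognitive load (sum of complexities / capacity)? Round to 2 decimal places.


Total complexity = 5 + 1 + 5 + 1 + 5 = 17
Load = total / capacity = 17 / 6
= 2.83


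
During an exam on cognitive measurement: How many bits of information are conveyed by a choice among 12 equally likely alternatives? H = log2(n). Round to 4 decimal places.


H = log2(n)
H = log2(12)
= 3.5850


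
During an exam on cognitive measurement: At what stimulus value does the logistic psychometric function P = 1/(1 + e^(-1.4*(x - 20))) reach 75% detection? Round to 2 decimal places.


At P = 0.75: 0.75 = 1/(1 + e^(-k*(x-x0)))
Solving: e^(-k*(x-x0)) = 1/3
x = x0 + ln(3)/k
ln(3) = 1.0986
x = 20 + 1.0986/1.4
= 20 + 0.7847
= 20.78


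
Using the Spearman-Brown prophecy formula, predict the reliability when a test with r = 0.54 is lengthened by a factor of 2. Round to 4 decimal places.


r_new = n*r / (1 + (n-1)*r)
Numerator = 2 * 0.54 = 1.08
Denominator = 1 + 1 * 0.54 = 1.54
r_new = 1.08 / 1.54
= 0.7013


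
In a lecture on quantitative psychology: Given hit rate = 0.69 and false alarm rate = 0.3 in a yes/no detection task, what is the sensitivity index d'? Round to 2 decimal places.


d' = z(HR) - z(FAR)
z(0.69) = 0.4959
z(0.3) = -0.5244
d' = 0.4959 - -0.5244
= 1.02


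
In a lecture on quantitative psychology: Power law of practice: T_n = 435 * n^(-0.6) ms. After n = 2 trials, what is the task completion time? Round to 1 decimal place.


T_n = 435 * 2^(-0.6)
2^(-0.6) = 0.659754
T_n = 435 * 0.659754
= 287.0 ms


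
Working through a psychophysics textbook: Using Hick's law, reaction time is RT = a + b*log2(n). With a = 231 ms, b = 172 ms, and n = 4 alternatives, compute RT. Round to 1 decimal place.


RT = 231 + 172 * log2(4)
log2(4) = 2.0
RT = 231 + 172 * 2.0
= 231 + 344.0
= 575.0 ms


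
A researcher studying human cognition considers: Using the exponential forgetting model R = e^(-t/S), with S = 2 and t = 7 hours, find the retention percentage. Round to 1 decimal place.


R = e^(-t/S)
-t/S = -7/2 = -3.5
R = e^(-3.5) = 0.030197
Percentage = 0.030197 * 100
= 3.0


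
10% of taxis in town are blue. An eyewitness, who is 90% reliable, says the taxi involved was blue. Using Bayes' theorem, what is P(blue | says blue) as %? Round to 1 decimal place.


P(blue | says blue) = P(says blue | blue)*P(blue) / [P(says blue | blue)*P(blue) + P(says blue | not blue)*P(not blue)]
Numerator = 0.9 * 0.1 = 0.09
False identification = 0.1 * 0.9 = 0.09
P = 0.09 / (0.09 + 0.09)
= 0.09 / 0.18
As percentage = 50.0


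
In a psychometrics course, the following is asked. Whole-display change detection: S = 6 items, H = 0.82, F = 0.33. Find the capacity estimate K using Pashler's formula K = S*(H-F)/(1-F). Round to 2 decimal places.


K = S * (H - F) / (1 - F)
H - F = 0.49
1 - F = 0.67
K = 6 * 0.49 / 0.67
= 4.39


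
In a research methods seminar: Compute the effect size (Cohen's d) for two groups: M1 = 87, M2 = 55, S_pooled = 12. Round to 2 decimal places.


Cohen's d = (M1 - M2) / S_pooled
= (87 - 55) / 12
= 32 / 12
= 2.67


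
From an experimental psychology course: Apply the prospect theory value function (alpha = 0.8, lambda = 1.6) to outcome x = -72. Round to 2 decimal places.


Since x = -72 < 0, use v(x) = -lambda*(-x)^alpha
(-x) = 72
72^0.8 = 30.6102
v(-72) = -1.6 * 30.6102
= -48.98


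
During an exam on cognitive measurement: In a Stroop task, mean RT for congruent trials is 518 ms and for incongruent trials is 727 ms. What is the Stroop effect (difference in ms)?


Stroop effect = RT(incongruent) - RT(congruent)
= 727 - 518
= 209 ms


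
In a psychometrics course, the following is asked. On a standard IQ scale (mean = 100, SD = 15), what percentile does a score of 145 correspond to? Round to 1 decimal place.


z = (IQ - mean) / SD
z = (145 - 100) / 15 = 3.0
Percentile = Phi(3.0) * 100
Phi(3.0) = 0.99865
= 99.9


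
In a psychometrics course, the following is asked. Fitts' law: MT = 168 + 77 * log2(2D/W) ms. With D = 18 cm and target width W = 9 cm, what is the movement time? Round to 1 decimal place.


MT = 168 + 77 * log2(2*18/9)
2D/W = 4.0
log2(4.0) = 2.0
MT = 168 + 77 * 2.0
= 322.0 ms


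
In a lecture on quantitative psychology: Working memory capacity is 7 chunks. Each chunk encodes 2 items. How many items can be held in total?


Total items = chunks * items_per_chunk
= 7 * 2
= 14


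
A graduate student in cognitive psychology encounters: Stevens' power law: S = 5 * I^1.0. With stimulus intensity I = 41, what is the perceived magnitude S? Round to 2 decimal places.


S = 5 * 41^1.0
41^1.0 = 41.0
S = 5 * 41.0
= 205.00


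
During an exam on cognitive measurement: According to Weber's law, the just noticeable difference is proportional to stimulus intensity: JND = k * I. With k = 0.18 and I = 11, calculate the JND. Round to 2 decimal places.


JND = k * I
JND = 0.18 * 11
= 1.98


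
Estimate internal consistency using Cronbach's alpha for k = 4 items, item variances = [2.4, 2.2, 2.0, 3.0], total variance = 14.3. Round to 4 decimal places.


alpha = (k/(k-1)) * (1 - sum(s_i^2)/s_total^2)
sum(item variances) = 9.6
k/(k-1) = 4/3 = 1.333333
1 - 9.6/14.3 = 1 - 0.671329 = 0.328671
alpha = 1.333333 * 0.328671
= 0.4382
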